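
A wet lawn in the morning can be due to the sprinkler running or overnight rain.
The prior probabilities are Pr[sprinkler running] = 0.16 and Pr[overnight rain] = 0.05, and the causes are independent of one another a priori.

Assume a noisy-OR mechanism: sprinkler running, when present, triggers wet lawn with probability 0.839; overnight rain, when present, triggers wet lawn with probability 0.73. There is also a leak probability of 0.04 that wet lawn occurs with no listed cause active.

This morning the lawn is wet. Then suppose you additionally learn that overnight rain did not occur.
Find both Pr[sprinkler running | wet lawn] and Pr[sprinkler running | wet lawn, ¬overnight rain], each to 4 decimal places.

Pr[sprinkler running | wet lawn] ≈ 0.6836; Pr[sprinkler running | wet lawn, ¬overnight rain] ≈ 0.8010

Under noisy-OR, P(wet lawn | causes) = 1 − (1−0.04)·∏(1−qᵢ) over the active causes.
Numerator (weight on configurations with sprinkler running): 0.128507 + 0.007666 = 0.136173
Denominator P(wet lawn): 0.04×0.84×0.95 + 0.7408×0.84×0.05 + 0.84544×0.16×0.95 + 0.958269×0.16×0.05 = 0.199207
P(sprinkler running | wet lawn) = 0.136173/0.199207 ≈ 0.6836

Now also conditioning on overnight rain≠true:
Weight on sprinkler running=true, given the evidence: 0.84544·0.16 = 0.135270
The normalizing constant is 0.04·0.84 + 0.84544·0.16 = 0.168870
Posterior = 0.135270 / 0.168870 ≈ 0.8010
Ruling out overnight rain raises the posterior on sprinkler running — the flip side of explaining away.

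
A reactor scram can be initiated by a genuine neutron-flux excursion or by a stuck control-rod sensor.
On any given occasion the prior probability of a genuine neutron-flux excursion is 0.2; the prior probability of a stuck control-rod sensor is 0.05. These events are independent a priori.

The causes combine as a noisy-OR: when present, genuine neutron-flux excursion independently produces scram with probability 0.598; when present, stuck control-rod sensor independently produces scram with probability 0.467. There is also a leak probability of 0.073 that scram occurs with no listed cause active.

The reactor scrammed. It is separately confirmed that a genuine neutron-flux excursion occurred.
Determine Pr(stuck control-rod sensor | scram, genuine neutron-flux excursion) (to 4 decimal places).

Pr(stuck control-rod sensor | scram, genuine neutron-flux excursion) ≈ 0.0630

Under noisy-OR, P(scram | causes) = 1 − (1−0.073)·∏(1−qᵢ) over the active causes.
For the numerator, keep only stuck control-rod sensor=true terms: 0.801375×0.05 = 0.040069
Normalizer over all consistent configurations: 0.627346×0.95 + 0.801375×0.05 = 0.636048
Posterior = 0.040069 / 0.636048 ≈ 0.0630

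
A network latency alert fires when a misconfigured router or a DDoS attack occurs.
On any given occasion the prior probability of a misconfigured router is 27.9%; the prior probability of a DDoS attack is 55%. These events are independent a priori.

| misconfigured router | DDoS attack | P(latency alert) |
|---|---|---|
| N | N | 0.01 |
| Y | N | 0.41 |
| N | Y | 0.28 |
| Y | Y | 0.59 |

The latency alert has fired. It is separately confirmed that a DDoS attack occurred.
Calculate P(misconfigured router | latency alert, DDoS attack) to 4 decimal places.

P(misconfigured router | latency alert, DDoS attack) ≈ 0.4492

Weight on misconfigured router=true, given the evidence: 0.59·0.279 = 0.164610
Denominator P(latency alert | DDoS attack): 0.28·0.721 + 0.59·0.279 = 0.366490
Posterior = 0.164610 / 0.366490 ≈ 0.4492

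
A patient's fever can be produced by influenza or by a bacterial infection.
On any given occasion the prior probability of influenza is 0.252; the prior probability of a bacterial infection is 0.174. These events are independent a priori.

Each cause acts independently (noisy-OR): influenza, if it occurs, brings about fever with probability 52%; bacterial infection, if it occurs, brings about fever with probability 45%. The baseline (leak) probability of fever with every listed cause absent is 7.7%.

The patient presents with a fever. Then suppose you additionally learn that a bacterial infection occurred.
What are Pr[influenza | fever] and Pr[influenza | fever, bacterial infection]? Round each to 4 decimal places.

Pr[influenza | fever] ≈ 0.5718; Pr[influenza | fever, bacterial infection] ≈ 0.3410

Under noisy-OR, P(fever | causes) = 1 − (1−0.077)·∏(1−qᵢ) over the active causes.
Weight on influenza=true, given the evidence: 0.115932 + 0.033163 = 0.149095
Normalizer over all consistent configurations: 0.077×0.748×0.826 + 0.49235×0.748×0.174 + 0.55696×0.252×0.826 + 0.756328×0.252×0.174 = 0.260749
P(influenza | fever) = 0.149095/0.260749 ≈ 0.5718

Now condition on the additional information:
Numerator (weight on configurations with influenza): 0.756328×0.252 = 0.190595
Denominator P(fever | bacterial infection): 0.49235×0.748 + 0.756328×0.252 = 0.558873
Posterior = 0.190595 / 0.558873 ≈ 0.3410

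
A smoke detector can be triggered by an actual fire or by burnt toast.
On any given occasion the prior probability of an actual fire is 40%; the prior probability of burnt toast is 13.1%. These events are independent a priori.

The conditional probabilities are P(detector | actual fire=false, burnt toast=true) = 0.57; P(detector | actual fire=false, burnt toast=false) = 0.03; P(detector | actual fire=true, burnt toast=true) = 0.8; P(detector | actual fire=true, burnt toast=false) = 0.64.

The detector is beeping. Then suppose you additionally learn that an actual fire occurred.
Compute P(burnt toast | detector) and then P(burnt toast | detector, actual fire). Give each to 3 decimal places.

P(burnt toast | detector) ≈ 0.267; P(burnt toast | detector, actual fire) ≈ 0.159

For the numerator, keep only burnt toast=true terms: 0.044802 + 0.041920 = 0.086722
Denominator P(detector): 0.03×0.6×0.869 + 0.57×0.6×0.131 + 0.64×0.4×0.869 + 0.8×0.4×0.131 = 0.324828
Posterior = 0.086722 / 0.324828 ≈ 0.267

Now condition on the additional information:
For the numerator, keep only burnt toast=true terms: 0.8·0.131 = 0.104800
Normalizer over all consistent configurations: 0.64·0.869 + 0.8·0.131 = 0.660960
P(burnt toast | detector, actual fire) = 0.104800/0.660960 ≈ 0.159
The drop from 0.267 to 0.159 is the explaining-away (discounting) effect.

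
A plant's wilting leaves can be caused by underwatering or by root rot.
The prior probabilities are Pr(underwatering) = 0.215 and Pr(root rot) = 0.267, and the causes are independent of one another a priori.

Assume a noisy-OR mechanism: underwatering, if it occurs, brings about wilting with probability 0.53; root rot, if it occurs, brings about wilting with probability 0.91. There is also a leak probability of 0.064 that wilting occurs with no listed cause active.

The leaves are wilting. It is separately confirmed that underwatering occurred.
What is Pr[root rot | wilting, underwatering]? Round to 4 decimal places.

Under noisy-OR, P(wilting | causes) = 1 − (1−0.064)·∏(1−qᵢ) over the active causes.
Weight on root rot=true, given the evidence: 0.960407*0.267 = 0.256429
The normalizing constant is 0.56008*0.733 + 0.960407*0.267 = 0.666968
P(root rot | wilting, underwatering) = 0.256429/0.666968 ≈ 0.3845

Pr[root rot | wilting, underwatering] ≈ 0.3845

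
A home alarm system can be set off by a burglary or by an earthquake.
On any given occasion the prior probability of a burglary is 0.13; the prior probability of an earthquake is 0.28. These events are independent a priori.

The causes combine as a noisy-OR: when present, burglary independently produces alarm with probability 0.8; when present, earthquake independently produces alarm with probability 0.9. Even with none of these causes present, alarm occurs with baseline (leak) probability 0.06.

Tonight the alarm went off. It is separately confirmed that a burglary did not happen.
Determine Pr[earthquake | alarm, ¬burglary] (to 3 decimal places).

Pr[earthquake | alarm, ¬burglary] ≈ 0.854

Under noisy-OR, P(alarm | causes) = 1 − (1−0.06)·∏(1−qᵢ) over the active causes.
P(alarm | ¬burglary) = 0.06×0.72 + 0.906×0.28 = 0.043200 + 0.253680 = 0.296880
Of this, 0.253680 comes from 0.906×0.28 (the earthquake=true cases).
P(earthquake | alarm, ¬burglary) = 0.253680 / 0.296880 ≈ 0.854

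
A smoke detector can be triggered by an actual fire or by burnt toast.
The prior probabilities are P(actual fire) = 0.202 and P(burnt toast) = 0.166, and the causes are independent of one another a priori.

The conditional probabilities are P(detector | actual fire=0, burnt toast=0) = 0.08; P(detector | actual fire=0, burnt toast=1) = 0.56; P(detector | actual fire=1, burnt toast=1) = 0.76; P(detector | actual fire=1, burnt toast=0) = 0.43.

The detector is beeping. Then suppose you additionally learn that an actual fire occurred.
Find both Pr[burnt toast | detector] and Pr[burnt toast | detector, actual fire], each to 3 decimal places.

Pr[burnt toast | detector] ≈ 0.442; Pr[burnt toast | detector, actual fire] ≈ 0.260

By total probability over the 4 (actual fire, burnt toast) configurations:
  P(detector) = 0.08×0.798×0.834 + 0.56×0.798×0.166 + 0.43×0.202×0.834 + 0.76×0.202×0.166
        = 0.053243 + 0.074182 + 0.072441 + 0.025484 = 0.225350
Keeping only the burnt toast-present terms gives 0.099666, so
  P(burnt toast | detector) = 0.099666 / 0.225350 ≈ 0.442

Now condition on the additional information:
Enumerate both values of burnt toast and weight by the priors:
  P(detector | actual fire) = 0.43×0.834 + 0.76×0.166
        = 0.358620 + 0.126160 = 0.484780
Keeping only the burnt toast-present terms gives 0.126160, so
  P(burnt toast | detector, actual fire) = 0.126160 / 0.484780 ≈ 0.260
The drop from 0.442 to 0.260 is the explaining-away (discounting) effect.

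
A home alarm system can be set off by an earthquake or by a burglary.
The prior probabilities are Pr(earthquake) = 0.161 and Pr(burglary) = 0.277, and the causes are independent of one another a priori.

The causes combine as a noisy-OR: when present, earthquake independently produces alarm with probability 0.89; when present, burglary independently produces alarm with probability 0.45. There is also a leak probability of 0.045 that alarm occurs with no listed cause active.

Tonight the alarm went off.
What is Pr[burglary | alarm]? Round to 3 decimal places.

Under noisy-OR, P(alarm | causes) = 1 − (1−0.045)·∏(1−qᵢ) over the active causes.
Enumerate the 4 (earthquake, burglary) configurations and weight by the priors:
  P(alarm) = 0.045*0.839*0.723 + 0.47475*0.839*0.277 + 0.89495*0.161*0.723 + 0.942222*0.161*0.277
        = 0.027297 + 0.110333 + 0.104175 + 0.042020 = 0.283825
The terms with burglary present sum to 0.152353, so
  P(burglary | alarm) = 0.152353 / 0.283825 ≈ 0.537

Pr[burglary | alarm] ≈ 0.537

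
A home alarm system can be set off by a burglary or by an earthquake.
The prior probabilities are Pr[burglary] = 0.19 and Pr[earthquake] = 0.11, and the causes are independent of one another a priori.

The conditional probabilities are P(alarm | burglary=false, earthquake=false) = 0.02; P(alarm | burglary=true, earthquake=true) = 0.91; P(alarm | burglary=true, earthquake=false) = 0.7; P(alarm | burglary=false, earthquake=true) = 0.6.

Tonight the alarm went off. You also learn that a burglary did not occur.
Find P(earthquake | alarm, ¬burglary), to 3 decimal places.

P(earthquake | alarm, ¬burglary) ≈ 0.788

For the numerator, keep only earthquake=true terms: 0.6*0.11 = 0.066000
Normalizer over all consistent configurations: 0.02*0.89 + 0.6*0.11 = 0.083800
P(earthquake | alarm, ¬burglary) = 0.066000/0.083800 ≈ 0.788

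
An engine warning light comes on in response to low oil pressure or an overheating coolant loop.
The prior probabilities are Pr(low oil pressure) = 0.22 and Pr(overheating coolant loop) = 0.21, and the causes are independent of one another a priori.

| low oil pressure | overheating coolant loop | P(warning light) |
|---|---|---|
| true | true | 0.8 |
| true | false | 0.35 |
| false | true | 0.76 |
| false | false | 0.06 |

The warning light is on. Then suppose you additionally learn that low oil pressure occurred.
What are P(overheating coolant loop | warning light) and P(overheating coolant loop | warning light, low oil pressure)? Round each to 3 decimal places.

Weight on overheating coolant loop=true, given the evidence: 0.124488 + 0.036960 = 0.161448
The normalizing constant is 0.06×0.78×0.79 + 0.76×0.78×0.21 + 0.35×0.22×0.79 + 0.8×0.22×0.21 = 0.259250
Posterior = 0.161448 / 0.259250 ≈ 0.623

With the extra evidence:
P(warning light | low oil pressure) = 0.35*0.79 + 0.8*0.21 = 0.276500 + 0.168000 = 0.444500
The overheating coolant loop-present share is 0.8*0.21 = 0.168000.
Hence the posterior is 0.168000/0.444500 ≈ 0.378.
— low oil pressure explains away the evidence for overheating coolant loop.

P(overheating coolant loop | warning light) ≈ 0.623; P(overheating coolant loop | warning light, low oil pressure) ≈ 0.378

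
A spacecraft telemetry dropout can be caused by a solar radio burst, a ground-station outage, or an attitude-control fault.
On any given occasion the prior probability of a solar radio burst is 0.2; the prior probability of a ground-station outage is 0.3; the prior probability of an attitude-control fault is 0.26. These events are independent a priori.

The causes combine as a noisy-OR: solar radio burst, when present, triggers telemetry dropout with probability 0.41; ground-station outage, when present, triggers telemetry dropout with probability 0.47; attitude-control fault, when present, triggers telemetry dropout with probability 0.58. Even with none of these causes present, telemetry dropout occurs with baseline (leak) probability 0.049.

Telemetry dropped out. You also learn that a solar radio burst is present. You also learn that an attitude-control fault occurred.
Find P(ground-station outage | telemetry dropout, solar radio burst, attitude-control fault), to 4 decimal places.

P(ground-station outage | telemetry dropout, solar radio burst, attitude-control fault) ≈ 0.3292

Under noisy-OR, P(telemetry dropout | causes) = 1 − (1−0.049)·∏(1−qᵢ) over the active causes.
Sum P(telemetry dropout|·) weighted by the priors over both values of ground-station outage:
  P(telemetry dropout | solar radio burst, attitude-control fault) = 0.764342*0.7 + 0.875101*0.3
        = 0.535039 + 0.262530 = 0.797569
Keeping only the ground-station outage-present terms gives 0.262530, so
  P(ground-station outage | telemetry dropout, solar radio burst, attitude-control fault) = 0.262530 / 0.797569 ≈ 0.3292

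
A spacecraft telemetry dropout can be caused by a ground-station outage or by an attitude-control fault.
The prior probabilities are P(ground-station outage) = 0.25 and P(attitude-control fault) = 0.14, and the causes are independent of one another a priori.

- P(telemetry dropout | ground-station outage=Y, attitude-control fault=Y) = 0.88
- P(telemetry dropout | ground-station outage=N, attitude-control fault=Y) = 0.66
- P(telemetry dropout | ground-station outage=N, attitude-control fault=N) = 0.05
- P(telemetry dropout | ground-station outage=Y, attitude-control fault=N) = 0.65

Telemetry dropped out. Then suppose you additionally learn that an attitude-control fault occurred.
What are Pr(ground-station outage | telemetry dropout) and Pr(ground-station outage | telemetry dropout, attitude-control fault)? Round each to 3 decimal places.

Pr(ground-station outage | telemetry dropout) ≈ 0.627; Pr(ground-station outage | telemetry dropout, attitude-control fault) ≈ 0.308

P(telemetry dropout) = 0.05*0.75*0.86 + 0.66*0.75*0.14 + 0.65*0.25*0.86 + 0.88*0.25*0.14 = 0.032250 + 0.069300 + 0.139750 + 0.030800 = 0.272100
The ground-station outage-present share is 0.139750 + 0.030800 = 0.170550.
P(ground-station outage | telemetry dropout) = 0.170550 / 0.272100 ≈ 0.627

Now also conditioning on attitude-control fault=true:
Numerator (weight on configurations with ground-station outage): 0.88·0.25 = 0.220000
Denominator P(telemetry dropout | attitude-control fault): 0.66·0.75 + 0.88·0.25 = 0.715000
Posterior = 0.220000 / 0.715000 ≈ 0.308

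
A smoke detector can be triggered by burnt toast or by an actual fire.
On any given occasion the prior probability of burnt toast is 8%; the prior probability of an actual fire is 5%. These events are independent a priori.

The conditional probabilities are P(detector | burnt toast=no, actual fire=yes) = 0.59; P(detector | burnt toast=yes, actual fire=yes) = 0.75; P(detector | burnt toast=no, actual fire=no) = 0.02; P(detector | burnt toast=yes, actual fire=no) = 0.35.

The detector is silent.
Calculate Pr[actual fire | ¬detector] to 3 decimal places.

Pr[actual fire | ¬detector] ≈ 0.021

Numerator (weight on configurations with actual fire): 0.018860 + 0.001000 = 0.019860
The normalizing constant is 0.98*0.92*0.95 + 0.41*0.92*0.05 + 0.65*0.08*0.95 + 0.25*0.08*0.05 = 0.925780
Posterior = 0.019860 / 0.925780 ≈ 0.021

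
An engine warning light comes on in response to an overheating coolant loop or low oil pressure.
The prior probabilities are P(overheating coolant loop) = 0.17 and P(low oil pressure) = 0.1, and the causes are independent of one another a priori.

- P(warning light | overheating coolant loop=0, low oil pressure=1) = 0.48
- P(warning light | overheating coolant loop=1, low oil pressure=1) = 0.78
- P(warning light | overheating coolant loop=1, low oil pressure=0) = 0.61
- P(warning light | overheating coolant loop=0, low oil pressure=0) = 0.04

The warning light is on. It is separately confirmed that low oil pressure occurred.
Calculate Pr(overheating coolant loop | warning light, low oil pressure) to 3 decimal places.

Pr(overheating coolant loop | warning light, low oil pressure) ≈ 0.250

By total probability over both values of overheating coolant loop:
  P(warning light | low oil pressure) = 0.48×0.83 + 0.78×0.17
        = 0.398400 + 0.132600 = 0.531000
Keeping only the overheating coolant loop-present terms gives 0.132600, so
  P(overheating coolant loop | warning light, low oil pressure) = 0.132600 / 0.531000 ≈ 0.250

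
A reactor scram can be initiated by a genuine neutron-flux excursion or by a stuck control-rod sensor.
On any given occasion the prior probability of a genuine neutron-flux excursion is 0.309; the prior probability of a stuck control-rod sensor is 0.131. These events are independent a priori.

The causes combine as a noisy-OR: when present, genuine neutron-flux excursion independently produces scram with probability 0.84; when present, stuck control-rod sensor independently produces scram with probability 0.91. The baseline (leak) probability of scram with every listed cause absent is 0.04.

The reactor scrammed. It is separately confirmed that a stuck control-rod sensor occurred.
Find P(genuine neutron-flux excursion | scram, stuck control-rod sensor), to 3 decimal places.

Under noisy-OR, P(scram | causes) = 1 − (1−0.04)·∏(1−qᵢ) over the active causes.
P(scram | stuck control-rod sensor) = 0.9136×0.691 + 0.986176×0.309 = 0.631298 + 0.304728 = 0.936026
The genuine neutron-flux excursion-present share is 0.986176×0.309 = 0.304728.
P(genuine neutron-flux excursion | scram, stuck control-rod sensor) = 0.304728 / 0.936026 ≈ 0.326

P(genuine neutron-flux excursion | scram, stuck control-rod sensor) ≈ 0.326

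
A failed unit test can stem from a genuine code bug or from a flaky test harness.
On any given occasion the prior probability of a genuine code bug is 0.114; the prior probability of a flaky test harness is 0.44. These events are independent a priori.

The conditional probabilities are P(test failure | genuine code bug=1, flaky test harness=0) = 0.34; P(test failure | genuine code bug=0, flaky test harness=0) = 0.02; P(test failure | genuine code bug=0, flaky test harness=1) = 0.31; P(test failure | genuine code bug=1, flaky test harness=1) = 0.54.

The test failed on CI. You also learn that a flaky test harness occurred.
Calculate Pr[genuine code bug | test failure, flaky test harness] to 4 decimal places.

Weight on genuine code bug=true, given the evidence: 0.54*0.114 = 0.061560
Denominator P(test failure | flaky test harness): 0.31*0.886 + 0.54*0.114 = 0.336220
P(genuine code bug | test failure, flaky test harness) = 0.061560/0.336220 ≈ 0.1831

Pr[genuine code bug | test failure, flaky test harness] ≈ 0.1831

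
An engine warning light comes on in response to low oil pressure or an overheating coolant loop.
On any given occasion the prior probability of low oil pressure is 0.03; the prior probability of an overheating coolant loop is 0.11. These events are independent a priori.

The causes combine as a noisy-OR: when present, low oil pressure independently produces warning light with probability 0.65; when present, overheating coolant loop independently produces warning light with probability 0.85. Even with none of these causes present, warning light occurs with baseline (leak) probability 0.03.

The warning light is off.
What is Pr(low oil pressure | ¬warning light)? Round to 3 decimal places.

Under noisy-OR, P(warning light | causes) = 1 − (1−0.03)·∏(1−qᵢ) over the active causes.
Sum P(¬warning light|·) weighted by the priors over the 4 (low oil pressure, overheating coolant loop) configurations:
  P(¬warning light) = 0.97*0.97*0.89 + 0.1455*0.97*0.11 + 0.3395*0.03*0.89 + 0.050925*0.03*0.11
        = 0.837401 + 0.015525 + 0.009065 + 0.000168 = 0.862159
Keeping only the low oil pressure-present terms gives 0.009233, so
  P(low oil pressure | ¬warning light) = 0.009233 / 0.862159 ≈ 0.011

Pr(low oil pressure | ¬warning light) ≈ 0.011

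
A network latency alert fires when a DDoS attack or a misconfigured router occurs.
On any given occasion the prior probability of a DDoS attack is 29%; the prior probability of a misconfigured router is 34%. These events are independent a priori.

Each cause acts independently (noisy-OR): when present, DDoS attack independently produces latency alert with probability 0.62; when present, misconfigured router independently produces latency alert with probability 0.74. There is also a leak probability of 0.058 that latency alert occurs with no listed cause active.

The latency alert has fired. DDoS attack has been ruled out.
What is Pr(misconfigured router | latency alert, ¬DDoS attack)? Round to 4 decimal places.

Under noisy-OR, P(latency alert | causes) = 1 − (1−0.058)·∏(1−qᵢ) over the active causes.
Weight on misconfigured router=true, given the evidence: 0.75508*0.34 = 0.256727
Normalizer over all consistent configurations: 0.058*0.66 + 0.75508*0.34 = 0.295007
Posterior = 0.256727 / 0.295007 ≈ 0.8702

Pr(misconfigured router | latency alert, ¬DDoS attack) ≈ 0.8702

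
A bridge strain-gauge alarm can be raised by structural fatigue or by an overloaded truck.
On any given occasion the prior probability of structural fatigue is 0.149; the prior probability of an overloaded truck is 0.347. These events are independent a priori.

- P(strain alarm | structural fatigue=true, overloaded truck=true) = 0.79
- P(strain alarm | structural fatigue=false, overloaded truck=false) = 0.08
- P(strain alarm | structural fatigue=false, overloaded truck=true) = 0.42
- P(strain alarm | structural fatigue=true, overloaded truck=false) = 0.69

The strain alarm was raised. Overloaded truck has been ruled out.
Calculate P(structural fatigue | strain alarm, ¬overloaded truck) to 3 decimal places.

P(structural fatigue | strain alarm, ¬overloaded truck) ≈ 0.602

Numerator (weight on configurations with structural fatigue): 0.69×0.149 = 0.102810
The normalizing constant is 0.08×0.851 + 0.69×0.149 = 0.170890
P(structural fatigue | strain alarm, ¬overloaded truck) = 0.102810/0.170890 ≈ 0.602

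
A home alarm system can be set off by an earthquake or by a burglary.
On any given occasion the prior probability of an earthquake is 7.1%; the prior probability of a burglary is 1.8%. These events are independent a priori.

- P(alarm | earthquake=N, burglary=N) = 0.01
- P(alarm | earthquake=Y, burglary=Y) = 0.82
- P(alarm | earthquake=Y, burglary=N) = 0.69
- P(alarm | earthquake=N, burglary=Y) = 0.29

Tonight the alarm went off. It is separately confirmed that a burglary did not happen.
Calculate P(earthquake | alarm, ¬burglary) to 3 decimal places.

For the numerator, keep only earthquake=true terms: 0.69·0.071 = 0.048990
The normalizing constant is 0.01·0.929 + 0.69·0.071 = 0.058280
P(earthquake | alarm, ¬burglary) = 0.048990/0.058280 ≈ 0.841

P(earthquake | alarm, ¬burglary) ≈ 0.841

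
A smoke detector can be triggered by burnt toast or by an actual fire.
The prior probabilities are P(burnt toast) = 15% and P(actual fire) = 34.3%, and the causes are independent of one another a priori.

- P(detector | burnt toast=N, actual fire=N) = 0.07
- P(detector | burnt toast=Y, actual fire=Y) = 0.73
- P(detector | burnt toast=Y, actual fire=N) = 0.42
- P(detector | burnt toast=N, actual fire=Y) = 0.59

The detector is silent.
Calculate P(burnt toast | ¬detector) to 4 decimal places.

P(burnt toast | ¬detector) ≈ 0.1001

For the numerator, keep only burnt toast=true terms: 0.057159 + 0.013892 = 0.071051
The normalizing constant is 0.93×0.85×0.657 + 0.41×0.85×0.343 + 0.58×0.15×0.657 + 0.27×0.15×0.343 = 0.709946
Posterior = 0.071051 / 0.709946 ≈ 0.1001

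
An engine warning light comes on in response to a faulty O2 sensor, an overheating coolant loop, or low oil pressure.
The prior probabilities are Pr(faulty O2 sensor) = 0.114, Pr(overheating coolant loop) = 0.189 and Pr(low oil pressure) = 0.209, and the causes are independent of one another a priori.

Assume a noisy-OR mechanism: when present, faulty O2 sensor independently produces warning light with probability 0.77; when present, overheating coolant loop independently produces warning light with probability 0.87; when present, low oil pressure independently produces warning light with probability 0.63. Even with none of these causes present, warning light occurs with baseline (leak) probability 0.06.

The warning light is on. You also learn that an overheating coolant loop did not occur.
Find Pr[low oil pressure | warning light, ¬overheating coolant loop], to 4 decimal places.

Pr[low oil pressure | warning light, ¬overheating coolant loop] ≈ 0.5587

Under noisy-OR, P(warning light | causes) = 1 − (1−0.06)·∏(1−qᵢ) over the active causes.
P(warning light | ¬overheating coolant loop) = 0.06·0.886·0.791 + 0.6522·0.886·0.209 + 0.7838·0.114·0.791 + 0.920006·0.114·0.209 = 0.042050 + 0.120770 + 0.070678 + 0.021920 = 0.255418
Of this, 0.142690 comes from 0.120770 + 0.021920 (the low oil pressure=true cases).
P(low oil pressure | warning light, ¬overheating coolant loop) = 0.142690 / 0.255418 ≈ 0.5587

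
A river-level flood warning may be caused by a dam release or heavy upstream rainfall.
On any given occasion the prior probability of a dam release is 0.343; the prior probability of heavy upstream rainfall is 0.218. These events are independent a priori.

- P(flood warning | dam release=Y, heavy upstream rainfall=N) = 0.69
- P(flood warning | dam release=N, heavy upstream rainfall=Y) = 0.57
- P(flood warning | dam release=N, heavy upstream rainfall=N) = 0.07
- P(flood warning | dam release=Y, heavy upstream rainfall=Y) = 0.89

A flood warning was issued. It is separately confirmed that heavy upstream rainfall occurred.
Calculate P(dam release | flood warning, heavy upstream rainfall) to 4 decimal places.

P(dam release | flood warning, heavy upstream rainfall) ≈ 0.4491

By total probability over both values of dam release:
  P(flood warning | heavy upstream rainfall) = 0.57·0.657 + 0.89·0.343
        = 0.374490 + 0.305270 = 0.679760
The terms with dam release present sum to 0.305270, so
  P(dam release | flood warning, heavy upstream rainfall) = 0.305270 / 0.679760 ≈ 0.4491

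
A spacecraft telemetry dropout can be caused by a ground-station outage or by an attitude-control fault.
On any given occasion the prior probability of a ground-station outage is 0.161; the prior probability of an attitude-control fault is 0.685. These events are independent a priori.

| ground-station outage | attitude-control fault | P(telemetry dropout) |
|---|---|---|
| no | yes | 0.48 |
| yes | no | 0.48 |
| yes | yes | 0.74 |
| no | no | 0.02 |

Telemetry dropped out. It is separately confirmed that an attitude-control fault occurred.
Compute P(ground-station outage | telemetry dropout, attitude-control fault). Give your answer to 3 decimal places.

P(ground-station outage | telemetry dropout, attitude-control fault) ≈ 0.228

P(telemetry dropout | attitude-control fault) = 0.48×0.839 + 0.74×0.161 = 0.402720 + 0.119140 = 0.521860
The ground-station outage-present share is 0.74×0.161 = 0.119140.
P(ground-station outage | telemetry dropout, attitude-control fault) = 0.119140 / 0.521860 ≈ 0.228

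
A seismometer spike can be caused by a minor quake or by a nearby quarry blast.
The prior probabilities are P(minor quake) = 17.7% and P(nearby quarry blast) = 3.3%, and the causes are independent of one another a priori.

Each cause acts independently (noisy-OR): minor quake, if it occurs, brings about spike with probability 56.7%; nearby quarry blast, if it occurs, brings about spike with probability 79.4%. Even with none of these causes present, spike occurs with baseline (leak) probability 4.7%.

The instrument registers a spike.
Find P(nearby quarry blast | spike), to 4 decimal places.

P(nearby quarry blast | spike) ≈ 0.1646

Under noisy-OR, P(spike | causes) = 1 − (1−0.047)·∏(1−qᵢ) over the active causes.
Sum P(spike|·) weighted by the priors over the 4 (minor quake, nearby quarry blast) configurations:
  P(spike) = 0.047·0.823·0.967 + 0.803682·0.823·0.033 + 0.587351·0.177·0.967 + 0.914994·0.177·0.033
        = 0.037405 + 0.021827 + 0.100530 + 0.005344 = 0.165106
Configurations with nearby quarry blast contribute 0.027171, so
  P(nearby quarry blast | spike) = 0.027171 / 0.165106 ≈ 0.1646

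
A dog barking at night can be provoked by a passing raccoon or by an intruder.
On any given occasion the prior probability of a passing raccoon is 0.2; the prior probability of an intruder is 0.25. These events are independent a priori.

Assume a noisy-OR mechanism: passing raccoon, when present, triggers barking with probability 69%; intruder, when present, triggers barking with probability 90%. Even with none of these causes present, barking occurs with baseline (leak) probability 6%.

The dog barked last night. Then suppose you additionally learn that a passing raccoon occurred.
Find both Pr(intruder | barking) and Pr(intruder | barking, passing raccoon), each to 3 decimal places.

Under noisy-OR, P(barking | causes) = 1 − (1−0.06)·∏(1−qᵢ) over the active causes.
P(barking) = 0.06*0.8*0.75 + 0.906*0.8*0.25 + 0.7086*0.2*0.75 + 0.97086*0.2*0.25 = 0.036000 + 0.181200 + 0.106290 + 0.048543 = 0.372033
Of this, 0.229743 comes from 0.181200 + 0.048543 (the intruder=true cases).
Hence the posterior is 0.229743/0.372033 ≈ 0.618.

Now condition on the additional information:
Sum P(barking|·) weighted by the priors over both values of intruder:
  P(barking | passing raccoon) = 0.7086·0.75 + 0.97086·0.25
        = 0.531450 + 0.242715 = 0.774165
Configurations with intruder contribute 0.242715, so
  P(intruder | barking, passing raccoon) = 0.242715 / 0.774165 ≈ 0.314

Pr(intruder | barking) ≈ 0.618; Pr(intruder | barking, passing raccoon) ≈ 0.314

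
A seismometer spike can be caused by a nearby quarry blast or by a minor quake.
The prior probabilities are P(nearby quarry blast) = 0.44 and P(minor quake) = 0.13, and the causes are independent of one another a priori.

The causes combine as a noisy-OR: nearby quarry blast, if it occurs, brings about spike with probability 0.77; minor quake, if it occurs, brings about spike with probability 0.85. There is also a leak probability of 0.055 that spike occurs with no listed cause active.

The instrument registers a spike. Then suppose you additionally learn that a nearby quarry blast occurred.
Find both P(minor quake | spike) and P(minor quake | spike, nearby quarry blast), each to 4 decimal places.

P(minor quake | spike) ≈ 0.2652; P(minor quake | spike, nearby quarry blast) ≈ 0.1559

Under noisy-OR, P(spike | causes) = 1 − (1−0.055)·∏(1−qᵢ) over the active causes.
P(spike) = 0.055*0.56*0.87 + 0.85825*0.56*0.13 + 0.78265*0.44*0.87 + 0.967398*0.44*0.13 = 0.026796 + 0.062481 + 0.299598 + 0.055335 = 0.444210
The minor quake-present share is 0.062481 + 0.055335 = 0.117816.
Hence the posterior is 0.117816/0.444210 ≈ 0.2652.

Now condition on the additional information:
Sum P(spike|·) weighted by the priors over both values of minor quake:
  P(spike | nearby quarry blast) = 0.78265*0.87 + 0.967398*0.13
        = 0.680905 + 0.125762 = 0.806667
Keeping only the minor quake-present terms gives 0.125762, so
  P(minor quake | spike, nearby quarry blast) = 0.125762 / 0.806667 ≈ 0.1559
This is intercausal reasoning (explaining away): once nearby quarry blast accounts for the spike, minor quake becomes less likely.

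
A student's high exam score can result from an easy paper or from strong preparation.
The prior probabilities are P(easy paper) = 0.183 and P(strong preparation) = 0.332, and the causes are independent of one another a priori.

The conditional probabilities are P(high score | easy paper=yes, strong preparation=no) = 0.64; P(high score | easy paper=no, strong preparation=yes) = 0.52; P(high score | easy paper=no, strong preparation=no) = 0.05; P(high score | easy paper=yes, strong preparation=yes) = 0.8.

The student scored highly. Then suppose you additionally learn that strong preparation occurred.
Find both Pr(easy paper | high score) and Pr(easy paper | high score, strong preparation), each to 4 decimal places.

Enumerate the 4 (easy paper, strong preparation) configurations and weight by the priors:
  P(high score) = 0.05*0.817*0.668 + 0.52*0.817*0.332 + 0.64*0.183*0.668 + 0.8*0.183*0.332
        = 0.027288 + 0.141047 + 0.078236 + 0.048605 = 0.295176
The terms with easy paper present sum to 0.126841, so
  P(easy paper | high score) = 0.126841 / 0.295176 ≈ 0.4297

Now also conditioning on strong preparation=true:
For the numerator, keep only easy paper=true terms: 0.8·0.183 = 0.146400
Denominator P(high score | strong preparation): 0.52·0.817 + 0.8·0.183 = 0.571240
P(easy paper | high score, strong preparation) = 0.146400/0.571240 ≈ 0.2563
— strong preparation explains away the evidence for easy paper.

Pr(easy paper | high score) ≈ 0.4297; Pr(easy paper | high score, strong preparation) ≈ 0.2563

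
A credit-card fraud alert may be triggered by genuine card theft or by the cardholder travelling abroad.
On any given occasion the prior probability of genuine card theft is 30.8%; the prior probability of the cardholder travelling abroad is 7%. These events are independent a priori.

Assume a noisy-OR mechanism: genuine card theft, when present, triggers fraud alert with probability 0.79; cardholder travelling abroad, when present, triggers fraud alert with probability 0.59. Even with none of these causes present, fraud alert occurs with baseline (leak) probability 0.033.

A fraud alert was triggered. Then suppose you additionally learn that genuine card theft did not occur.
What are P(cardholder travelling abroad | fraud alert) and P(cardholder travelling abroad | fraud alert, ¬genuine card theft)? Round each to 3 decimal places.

Under noisy-OR, P(fraud alert | causes) = 1 − (1−0.033)·∏(1−qᵢ) over the active causes.
P(fraud alert) = 0.033·0.692·0.93 + 0.60353·0.692·0.07 + 0.79693·0.308·0.93 + 0.916741·0.308·0.07 = 0.021237 + 0.029235 + 0.228273 + 0.019765 = 0.298510
The cardholder travelling abroad-present share is 0.029235 + 0.019765 = 0.049000.
So P(cardholder travelling abroad | fraud alert) = 0.049000/0.298510 ≈ 0.164.

Now condition on the additional information:
By total probability over both values of cardholder travelling abroad:
  P(fraud alert | ¬genuine card theft) = 0.033×0.93 + 0.60353×0.07
        = 0.030690 + 0.042247 = 0.072937
The terms with cardholder travelling abroad present sum to 0.042247, so
  P(cardholder travelling abroad | fraud alert, ¬genuine card theft) = 0.042247 / 0.072937 ≈ 0.579
Ruling out genuine card theft raises the posterior on cardholder travelling abroad — the flip side of explaining away.

P(cardholder travelling abroad | fraud alert) ≈ 0.164; P(cardholder travelling abroad | fraud alert, ¬genuine card theft) ≈ 0.579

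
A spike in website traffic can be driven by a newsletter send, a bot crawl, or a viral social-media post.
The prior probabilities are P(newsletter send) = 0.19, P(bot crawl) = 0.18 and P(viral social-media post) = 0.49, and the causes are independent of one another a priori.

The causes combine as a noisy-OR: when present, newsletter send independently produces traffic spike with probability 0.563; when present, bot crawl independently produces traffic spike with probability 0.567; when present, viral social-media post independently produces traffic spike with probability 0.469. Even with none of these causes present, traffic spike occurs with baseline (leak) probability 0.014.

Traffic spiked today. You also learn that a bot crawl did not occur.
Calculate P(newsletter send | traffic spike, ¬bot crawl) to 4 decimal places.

Under noisy-OR, P(traffic spike | causes) = 1 − (1−0.014)·∏(1−qᵢ) over the active causes.
Enumerate the 4 (newsletter send, viral social-media post) configurations and weight by the priors:
  P(traffic spike | ¬bot crawl) = 0.014*0.81*0.51 + 0.476434*0.81*0.49 + 0.569118*0.19*0.51 + 0.771202*0.19*0.49
        = 0.005783 + 0.189097 + 0.055148 + 0.071799 = 0.321827
Keeping only the newsletter send-present terms gives 0.126947, so
  P(newsletter send | traffic spike, ¬bot crawl) = 0.126947 / 0.321827 ≈ 0.3945

P(newsletter send | traffic spike, ¬bot crawl) ≈ 0.3945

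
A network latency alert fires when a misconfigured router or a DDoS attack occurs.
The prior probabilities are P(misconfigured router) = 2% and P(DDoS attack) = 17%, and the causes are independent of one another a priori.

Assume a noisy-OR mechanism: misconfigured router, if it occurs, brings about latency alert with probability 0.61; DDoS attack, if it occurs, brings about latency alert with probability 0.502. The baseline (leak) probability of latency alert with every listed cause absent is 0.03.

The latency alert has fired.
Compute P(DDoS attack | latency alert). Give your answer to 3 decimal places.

P(DDoS attack | latency alert) ≈ 0.719

Under noisy-OR, P(latency alert | causes) = 1 − (1−0.03)·∏(1−qᵢ) over the active causes.
Numerator (weight on configurations with DDoS attack): 0.086122 + 0.002759 = 0.088881
The normalizing constant is 0.03*0.98*0.83 + 0.51694*0.98*0.17 + 0.6217*0.02*0.83 + 0.811607*0.02*0.17 = 0.123603
Posterior = 0.088881 / 0.123603 ≈ 0.719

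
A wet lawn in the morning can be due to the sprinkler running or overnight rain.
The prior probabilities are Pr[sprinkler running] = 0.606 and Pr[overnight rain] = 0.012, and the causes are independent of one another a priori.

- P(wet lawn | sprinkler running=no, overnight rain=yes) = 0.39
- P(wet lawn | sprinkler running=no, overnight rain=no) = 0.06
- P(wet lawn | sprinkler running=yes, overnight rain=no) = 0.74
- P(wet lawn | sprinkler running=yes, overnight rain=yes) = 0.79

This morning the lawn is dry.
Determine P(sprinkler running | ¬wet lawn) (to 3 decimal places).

Sum P(¬wet lawn|·) weighted by the priors over the 4 (sprinkler running, overnight rain) configurations:
  P(¬wet lawn) = 0.94·0.394·0.988 + 0.61·0.394·0.012 + 0.26·0.606·0.988 + 0.21·0.606·0.012
        = 0.365916 + 0.002884 + 0.155669 + 0.001527 = 0.525996
Configurations with sprinkler running contribute 0.157196, so
  P(sprinkler running | ¬wet lawn) = 0.157196 / 0.525996 ≈ 0.299

P(sprinkler running | ¬wet lawn) ≈ 0.299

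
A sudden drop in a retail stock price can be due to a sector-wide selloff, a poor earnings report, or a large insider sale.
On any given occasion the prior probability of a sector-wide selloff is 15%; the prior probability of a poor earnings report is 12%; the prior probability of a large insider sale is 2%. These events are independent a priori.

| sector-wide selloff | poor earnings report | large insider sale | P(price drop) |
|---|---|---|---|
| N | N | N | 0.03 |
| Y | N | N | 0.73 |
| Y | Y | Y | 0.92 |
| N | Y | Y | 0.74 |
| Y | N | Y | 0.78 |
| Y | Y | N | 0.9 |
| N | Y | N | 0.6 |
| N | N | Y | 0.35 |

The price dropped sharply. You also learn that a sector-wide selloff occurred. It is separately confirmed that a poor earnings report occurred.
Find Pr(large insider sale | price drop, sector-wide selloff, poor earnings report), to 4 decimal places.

P(price drop | sector-wide selloff, poor earnings report) = 0.9*0.98 + 0.92*0.02 = 0.882000 + 0.018400 = 0.900400
The large insider sale-present share is 0.92*0.02 = 0.018400.
P(large insider sale | price drop, sector-wide selloff, poor earnings report) = 0.018400 / 0.900400 ≈ 0.0204

Pr(large insider sale | price drop, sector-wide selloff, poor earnings report) ≈ 0.0204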